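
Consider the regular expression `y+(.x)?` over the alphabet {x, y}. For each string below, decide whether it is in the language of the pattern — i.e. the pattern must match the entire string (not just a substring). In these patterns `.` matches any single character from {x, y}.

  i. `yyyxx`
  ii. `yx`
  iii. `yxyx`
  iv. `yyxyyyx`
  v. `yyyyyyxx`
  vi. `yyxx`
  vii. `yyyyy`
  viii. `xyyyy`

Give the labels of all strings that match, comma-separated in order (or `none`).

i → match
ii → no match
iii → no match
iv → no match
v → match
vi → match
vii → match
viii → no match — must start with `y`

i, v, vi, vii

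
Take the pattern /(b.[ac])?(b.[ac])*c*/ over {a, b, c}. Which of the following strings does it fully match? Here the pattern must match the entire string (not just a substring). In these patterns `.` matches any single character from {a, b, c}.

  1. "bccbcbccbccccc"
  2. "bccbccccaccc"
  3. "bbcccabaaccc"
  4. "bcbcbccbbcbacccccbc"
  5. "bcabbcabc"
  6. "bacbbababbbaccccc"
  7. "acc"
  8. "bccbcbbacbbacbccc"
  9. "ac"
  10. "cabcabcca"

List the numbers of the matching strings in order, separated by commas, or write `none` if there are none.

1 → no match
2 → no match
3 → no match
4 → no match
5 → no match
6 → no match
7 → no match
8 → no match
9 → no match
10 → no match

none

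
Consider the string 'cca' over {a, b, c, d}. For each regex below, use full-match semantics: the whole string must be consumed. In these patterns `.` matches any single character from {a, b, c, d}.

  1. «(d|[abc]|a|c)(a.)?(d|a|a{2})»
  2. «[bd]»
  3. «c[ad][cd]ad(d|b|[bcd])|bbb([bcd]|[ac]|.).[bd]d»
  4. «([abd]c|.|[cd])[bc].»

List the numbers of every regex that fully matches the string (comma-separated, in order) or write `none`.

1 → no match
2 → no match
3 → no match
4 → match

4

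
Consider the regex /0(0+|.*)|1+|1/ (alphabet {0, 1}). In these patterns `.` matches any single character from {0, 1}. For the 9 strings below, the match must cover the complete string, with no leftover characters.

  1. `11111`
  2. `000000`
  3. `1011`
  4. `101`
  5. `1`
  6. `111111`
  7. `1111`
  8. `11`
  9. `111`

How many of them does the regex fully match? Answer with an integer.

7

1. `11111` → match
2. `000000` → match
3. `1011` → no match
4. `101` → no match
5. `1` → match
6. `111111` → match
7. `1111` → match
8. `11` → match
9. `111` → match
Total matched: 7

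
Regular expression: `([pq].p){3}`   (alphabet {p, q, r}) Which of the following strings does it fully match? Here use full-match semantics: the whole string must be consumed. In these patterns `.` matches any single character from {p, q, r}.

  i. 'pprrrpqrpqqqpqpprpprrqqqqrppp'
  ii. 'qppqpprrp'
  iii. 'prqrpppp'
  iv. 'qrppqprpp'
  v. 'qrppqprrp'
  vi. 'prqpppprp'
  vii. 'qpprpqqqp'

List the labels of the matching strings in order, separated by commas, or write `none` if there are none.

none

i → no match
ii → no match
iii → no match
iv → no match
v → no match
vi → no match
vii → no match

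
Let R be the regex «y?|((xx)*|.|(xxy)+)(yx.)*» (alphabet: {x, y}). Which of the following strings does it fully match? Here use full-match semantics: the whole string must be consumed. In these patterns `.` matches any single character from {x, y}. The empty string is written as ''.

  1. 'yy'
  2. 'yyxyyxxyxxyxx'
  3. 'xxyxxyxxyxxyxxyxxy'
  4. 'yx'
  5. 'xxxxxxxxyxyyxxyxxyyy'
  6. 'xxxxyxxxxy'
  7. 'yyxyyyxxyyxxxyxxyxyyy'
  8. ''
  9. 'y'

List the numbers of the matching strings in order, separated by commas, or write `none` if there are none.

2, 3, 8, 9

1. 'yy' → no match
2 → match
3 → match
4. 'yx' → no match
5 → no match
6. 'xxxxyxxxxy' → no match
7 → no match
8. '' → match
9. 'y' → match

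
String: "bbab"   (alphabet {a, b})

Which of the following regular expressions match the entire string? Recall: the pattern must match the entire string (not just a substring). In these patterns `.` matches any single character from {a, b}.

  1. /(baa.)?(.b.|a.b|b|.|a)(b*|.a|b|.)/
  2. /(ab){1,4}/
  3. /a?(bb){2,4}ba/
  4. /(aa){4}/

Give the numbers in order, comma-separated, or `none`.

1 → match
2 → no match — must start with "ab"
3 → no match — must end with "bbba"
4 → no match — must start with "aa"

1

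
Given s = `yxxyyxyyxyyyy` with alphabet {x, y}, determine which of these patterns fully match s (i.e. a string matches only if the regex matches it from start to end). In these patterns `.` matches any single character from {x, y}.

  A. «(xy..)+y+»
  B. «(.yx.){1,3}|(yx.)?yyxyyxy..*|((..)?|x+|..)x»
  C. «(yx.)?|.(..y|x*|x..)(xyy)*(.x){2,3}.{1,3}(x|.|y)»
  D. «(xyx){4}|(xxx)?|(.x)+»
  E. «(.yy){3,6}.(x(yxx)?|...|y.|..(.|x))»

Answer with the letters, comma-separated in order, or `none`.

B

A → no match — must start with `xy`
B → match
C → no match
D → no match
E → no match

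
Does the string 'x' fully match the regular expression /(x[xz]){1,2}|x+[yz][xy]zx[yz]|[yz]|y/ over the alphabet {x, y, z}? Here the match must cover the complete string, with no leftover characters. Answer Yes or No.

No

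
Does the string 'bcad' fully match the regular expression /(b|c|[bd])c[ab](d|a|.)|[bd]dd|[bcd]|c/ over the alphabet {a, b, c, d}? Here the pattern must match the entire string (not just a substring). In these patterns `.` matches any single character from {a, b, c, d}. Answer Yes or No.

Yes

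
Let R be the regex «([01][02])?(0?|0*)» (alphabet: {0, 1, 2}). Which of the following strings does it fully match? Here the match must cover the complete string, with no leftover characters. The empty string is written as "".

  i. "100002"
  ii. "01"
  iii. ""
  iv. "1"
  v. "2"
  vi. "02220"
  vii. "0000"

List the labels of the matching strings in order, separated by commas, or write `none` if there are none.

i → no match
ii → no match
iii → match
iv → no match
v → no match
vi → no match
vii → match

iii, vii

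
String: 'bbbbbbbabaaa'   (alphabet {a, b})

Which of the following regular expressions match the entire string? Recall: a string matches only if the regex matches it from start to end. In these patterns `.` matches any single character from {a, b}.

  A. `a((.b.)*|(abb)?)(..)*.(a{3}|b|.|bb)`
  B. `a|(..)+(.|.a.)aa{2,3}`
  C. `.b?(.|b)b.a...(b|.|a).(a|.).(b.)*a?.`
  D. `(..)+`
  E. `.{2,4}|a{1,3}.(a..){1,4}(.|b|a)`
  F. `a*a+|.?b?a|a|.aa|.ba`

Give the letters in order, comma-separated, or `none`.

A → no match — must start with 'a'
B → match
C → no match
D → match
E → no match
F → no match

B, D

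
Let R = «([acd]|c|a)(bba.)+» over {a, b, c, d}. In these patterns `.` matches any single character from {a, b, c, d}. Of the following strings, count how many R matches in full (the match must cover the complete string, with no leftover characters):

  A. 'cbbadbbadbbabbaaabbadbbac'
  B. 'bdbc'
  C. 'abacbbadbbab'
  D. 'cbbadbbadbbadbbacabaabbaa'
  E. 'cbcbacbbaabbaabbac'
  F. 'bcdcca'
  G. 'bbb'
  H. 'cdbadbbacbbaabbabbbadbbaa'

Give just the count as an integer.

0

A → no match
B → no match
C → no match
D → no match
E → no match
F → no match
G → no match
H → no match
Total matched: 0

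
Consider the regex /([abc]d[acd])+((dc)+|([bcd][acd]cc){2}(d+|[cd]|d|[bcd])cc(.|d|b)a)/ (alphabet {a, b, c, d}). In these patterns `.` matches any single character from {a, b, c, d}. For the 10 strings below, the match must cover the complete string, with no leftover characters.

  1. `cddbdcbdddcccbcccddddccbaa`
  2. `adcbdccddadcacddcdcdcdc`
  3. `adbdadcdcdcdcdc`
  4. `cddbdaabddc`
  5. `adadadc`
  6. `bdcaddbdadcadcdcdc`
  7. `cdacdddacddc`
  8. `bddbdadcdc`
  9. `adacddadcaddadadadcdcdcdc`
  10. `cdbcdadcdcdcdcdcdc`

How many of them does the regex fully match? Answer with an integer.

1 → no match
2 → no match
3 → no match
4. `cddbdaabddc` → no match
5. `adadadc` → no match
6 → no match
7. `cdacdddacddc` → no match
8. `bddbdadcdc` → match
9 → no match
10 → no match
Total matched: 1

1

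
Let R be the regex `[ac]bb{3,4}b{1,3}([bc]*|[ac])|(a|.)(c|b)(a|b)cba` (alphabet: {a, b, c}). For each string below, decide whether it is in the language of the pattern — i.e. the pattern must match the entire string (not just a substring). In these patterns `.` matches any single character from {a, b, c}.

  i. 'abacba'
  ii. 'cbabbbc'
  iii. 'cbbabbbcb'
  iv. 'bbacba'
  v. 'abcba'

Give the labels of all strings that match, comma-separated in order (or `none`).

i. 'abacba' → match
ii. 'cbabbbc' → no match
iii. 'cbbabbbcb' → no match
iv. 'bbacba' → match
v. 'abcba' → no match

i, iv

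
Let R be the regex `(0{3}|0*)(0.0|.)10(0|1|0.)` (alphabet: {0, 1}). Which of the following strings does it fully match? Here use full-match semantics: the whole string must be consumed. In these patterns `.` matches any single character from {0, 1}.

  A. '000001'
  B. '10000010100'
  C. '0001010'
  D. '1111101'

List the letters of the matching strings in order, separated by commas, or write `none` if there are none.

none

A → no match
B → no match
C → no match
D → no match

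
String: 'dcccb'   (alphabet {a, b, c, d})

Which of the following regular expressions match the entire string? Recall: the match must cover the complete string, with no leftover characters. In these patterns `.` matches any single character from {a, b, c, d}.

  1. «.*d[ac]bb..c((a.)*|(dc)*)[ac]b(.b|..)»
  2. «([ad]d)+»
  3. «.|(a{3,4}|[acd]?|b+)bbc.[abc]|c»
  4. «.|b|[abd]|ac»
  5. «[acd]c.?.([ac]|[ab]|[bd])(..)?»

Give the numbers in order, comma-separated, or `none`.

5

1 → no match
2 → no match — must end with 'd'
3 → no match
4 → no match
5 → match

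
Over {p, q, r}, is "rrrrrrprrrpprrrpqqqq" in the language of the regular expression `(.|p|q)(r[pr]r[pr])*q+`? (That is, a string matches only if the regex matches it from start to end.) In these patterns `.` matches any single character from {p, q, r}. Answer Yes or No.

No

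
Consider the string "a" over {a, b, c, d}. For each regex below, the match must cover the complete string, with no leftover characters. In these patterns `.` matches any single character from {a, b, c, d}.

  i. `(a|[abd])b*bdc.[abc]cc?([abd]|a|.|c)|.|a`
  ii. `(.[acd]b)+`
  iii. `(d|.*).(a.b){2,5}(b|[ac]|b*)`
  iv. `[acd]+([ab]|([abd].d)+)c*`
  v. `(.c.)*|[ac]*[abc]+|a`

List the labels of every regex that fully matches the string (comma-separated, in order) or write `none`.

i → match
ii → no match — must end with "b"
iii → no match
iv → no match
v → match

i, v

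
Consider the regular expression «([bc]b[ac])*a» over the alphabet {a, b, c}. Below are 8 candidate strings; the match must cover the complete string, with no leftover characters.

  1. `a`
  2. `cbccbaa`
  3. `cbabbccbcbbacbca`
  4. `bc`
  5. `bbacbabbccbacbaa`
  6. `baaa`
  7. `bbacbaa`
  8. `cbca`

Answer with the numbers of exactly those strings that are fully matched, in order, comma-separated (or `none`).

1 → match
2 → match
3 → match
4 → no match — must end with `a`
5 → match
6 → no match
7 → match
8 → match

1, 2, 3, 5, 7, 8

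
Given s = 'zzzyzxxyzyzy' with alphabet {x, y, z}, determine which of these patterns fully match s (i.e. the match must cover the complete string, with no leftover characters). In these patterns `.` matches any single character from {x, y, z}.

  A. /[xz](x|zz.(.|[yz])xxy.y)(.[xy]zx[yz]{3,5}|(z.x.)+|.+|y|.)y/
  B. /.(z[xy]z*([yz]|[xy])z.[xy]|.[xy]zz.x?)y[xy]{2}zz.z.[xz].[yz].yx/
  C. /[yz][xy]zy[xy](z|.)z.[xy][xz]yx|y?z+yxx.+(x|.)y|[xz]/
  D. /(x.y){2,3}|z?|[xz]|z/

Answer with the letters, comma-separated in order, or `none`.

A → match
B → no match — must end with 'yx'
C → no match
D → no match

A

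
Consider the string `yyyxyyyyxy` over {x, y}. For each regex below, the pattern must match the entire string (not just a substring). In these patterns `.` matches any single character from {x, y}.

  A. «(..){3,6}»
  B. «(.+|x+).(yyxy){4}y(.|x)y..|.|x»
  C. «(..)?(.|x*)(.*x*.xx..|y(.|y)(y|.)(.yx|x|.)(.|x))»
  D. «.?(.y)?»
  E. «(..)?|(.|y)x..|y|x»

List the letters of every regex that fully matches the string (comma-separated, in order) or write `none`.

A → match
B → no match
C → no match
D → no match
E → no match

A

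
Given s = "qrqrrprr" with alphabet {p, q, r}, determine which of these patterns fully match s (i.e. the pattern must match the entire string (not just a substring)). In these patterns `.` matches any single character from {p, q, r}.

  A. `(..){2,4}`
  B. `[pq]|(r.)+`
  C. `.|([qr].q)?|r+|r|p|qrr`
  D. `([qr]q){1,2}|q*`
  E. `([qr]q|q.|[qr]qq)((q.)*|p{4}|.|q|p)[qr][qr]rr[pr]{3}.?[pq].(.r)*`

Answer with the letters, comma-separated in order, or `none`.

A

A → match
B → no match
C → no match
D → no match
E → no match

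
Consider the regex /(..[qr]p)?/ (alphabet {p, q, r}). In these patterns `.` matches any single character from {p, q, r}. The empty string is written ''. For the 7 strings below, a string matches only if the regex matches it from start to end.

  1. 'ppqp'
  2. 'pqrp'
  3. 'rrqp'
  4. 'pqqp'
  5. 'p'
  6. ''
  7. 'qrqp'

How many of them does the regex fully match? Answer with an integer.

6

1. 'ppqp' → match
2. 'pqrp' → match
3. 'rrqp' → match
4. 'pqqp' → match
5. 'p' → no match
6. '' → match
7. 'qrqp' → match
Total matched: 6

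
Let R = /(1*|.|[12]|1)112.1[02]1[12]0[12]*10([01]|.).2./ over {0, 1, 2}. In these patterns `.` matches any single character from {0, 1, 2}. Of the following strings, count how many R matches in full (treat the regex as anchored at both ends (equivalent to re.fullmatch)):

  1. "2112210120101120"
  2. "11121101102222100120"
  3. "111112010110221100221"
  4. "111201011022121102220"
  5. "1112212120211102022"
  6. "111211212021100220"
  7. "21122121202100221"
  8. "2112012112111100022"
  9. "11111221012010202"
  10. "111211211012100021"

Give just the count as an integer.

8

1 → match
2 → match
3 → match
4 → match
5 → match
6 → match
7 → match
8 → no match
9 → no match
10 → match
Total matched: 8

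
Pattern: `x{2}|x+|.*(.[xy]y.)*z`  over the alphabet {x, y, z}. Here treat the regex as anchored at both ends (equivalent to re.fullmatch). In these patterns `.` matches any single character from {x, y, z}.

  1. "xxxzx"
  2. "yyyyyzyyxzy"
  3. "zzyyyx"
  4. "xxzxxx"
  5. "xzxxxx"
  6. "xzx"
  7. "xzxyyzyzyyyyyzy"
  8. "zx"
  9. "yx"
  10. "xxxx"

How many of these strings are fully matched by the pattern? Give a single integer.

1. "xxxzx" → no match
2. "yyyyyzyyxzy" → no match
3. "zzyyyx" → no match
4. "xxzxxx" → no match
5. "xzxxxx" → no match
6. "xzx" → no match
7 → no match
8. "zx" → no match
9. "yx" → no match
10. "xxxx" → match
Total matched: 1

1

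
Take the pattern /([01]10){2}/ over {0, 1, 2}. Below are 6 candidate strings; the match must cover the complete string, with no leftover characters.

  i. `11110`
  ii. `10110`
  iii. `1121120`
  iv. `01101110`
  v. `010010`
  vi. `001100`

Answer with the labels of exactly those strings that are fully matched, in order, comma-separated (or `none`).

i → no match
ii → no match
iii → no match — must end with `10`
iv → no match
v → match
vi → no match — must end with `10`

v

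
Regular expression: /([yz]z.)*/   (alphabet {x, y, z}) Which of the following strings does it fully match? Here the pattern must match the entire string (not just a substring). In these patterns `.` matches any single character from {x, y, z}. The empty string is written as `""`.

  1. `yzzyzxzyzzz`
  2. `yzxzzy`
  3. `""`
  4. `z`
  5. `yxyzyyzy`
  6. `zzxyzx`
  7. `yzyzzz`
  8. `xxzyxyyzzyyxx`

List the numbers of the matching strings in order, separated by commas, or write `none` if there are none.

2, 3, 6, 7

1 → no match
2 → match
3 → match
4 → no match
5 → no match
6 → match
7 → match
8 → no match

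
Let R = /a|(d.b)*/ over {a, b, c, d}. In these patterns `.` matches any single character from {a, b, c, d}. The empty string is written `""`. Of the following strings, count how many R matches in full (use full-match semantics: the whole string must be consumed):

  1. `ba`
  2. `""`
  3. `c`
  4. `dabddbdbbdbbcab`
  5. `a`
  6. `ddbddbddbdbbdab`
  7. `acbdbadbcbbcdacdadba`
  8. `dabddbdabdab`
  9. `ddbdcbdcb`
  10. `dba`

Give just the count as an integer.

5

1 → no match
2 → match
3 → no match
4 → no match
5 → match
6 → match
7 → no match
8 → match
9 → match
10 → no match
Total matched: 5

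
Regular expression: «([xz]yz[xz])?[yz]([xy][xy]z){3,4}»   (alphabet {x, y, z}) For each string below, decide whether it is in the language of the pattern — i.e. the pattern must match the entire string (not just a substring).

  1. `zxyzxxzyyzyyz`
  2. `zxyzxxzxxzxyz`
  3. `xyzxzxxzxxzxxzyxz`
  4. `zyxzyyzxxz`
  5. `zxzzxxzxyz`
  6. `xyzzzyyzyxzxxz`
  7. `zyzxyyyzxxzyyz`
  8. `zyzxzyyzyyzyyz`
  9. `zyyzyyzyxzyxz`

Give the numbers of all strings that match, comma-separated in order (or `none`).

1, 2, 3, 4, 6, 7, 8, 9

1 → match
2 → match
3 → match
4 → match
5 → no match
6 → match
7 → match
8 → match
9 → match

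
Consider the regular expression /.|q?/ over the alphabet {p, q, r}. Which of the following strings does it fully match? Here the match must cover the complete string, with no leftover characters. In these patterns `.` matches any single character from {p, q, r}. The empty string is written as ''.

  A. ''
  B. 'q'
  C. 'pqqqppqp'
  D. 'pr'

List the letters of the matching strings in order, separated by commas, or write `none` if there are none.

A. '' → match
B. 'q' → match
C. 'pqqqppqp' → no match
D. 'pr' → no match

A, B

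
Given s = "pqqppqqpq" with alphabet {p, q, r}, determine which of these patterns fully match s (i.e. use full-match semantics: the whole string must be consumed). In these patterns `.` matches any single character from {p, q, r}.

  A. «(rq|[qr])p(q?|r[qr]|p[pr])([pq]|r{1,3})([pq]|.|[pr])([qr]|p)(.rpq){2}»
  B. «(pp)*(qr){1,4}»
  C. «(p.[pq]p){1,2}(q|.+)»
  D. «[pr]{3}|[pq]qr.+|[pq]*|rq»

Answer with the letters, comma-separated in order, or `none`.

C, D

A → no match — must end with "rpq"
B → no match — must end with "qr"
C → match
D → match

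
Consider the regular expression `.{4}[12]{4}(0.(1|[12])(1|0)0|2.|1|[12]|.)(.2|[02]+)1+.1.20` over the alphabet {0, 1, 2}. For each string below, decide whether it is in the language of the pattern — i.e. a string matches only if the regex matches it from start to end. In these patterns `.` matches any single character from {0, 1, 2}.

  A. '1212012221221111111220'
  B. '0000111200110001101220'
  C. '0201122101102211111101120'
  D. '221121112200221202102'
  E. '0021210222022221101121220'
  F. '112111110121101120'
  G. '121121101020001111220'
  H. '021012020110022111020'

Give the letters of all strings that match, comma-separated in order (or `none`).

B, F

A → no match
B → match
C → no match
D → no match — must end with '20'
E → no match
F → match
G → no match
H → no match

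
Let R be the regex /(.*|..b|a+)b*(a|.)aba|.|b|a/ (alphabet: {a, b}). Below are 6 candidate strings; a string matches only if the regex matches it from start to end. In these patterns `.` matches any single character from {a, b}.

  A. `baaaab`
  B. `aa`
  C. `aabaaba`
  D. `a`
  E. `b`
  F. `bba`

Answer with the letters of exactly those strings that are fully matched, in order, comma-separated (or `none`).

A. `baaaab` → no match
B. `aa` → no match
C. `aabaaba` → match
D. `a` → match
E. `b` → match
F. `bba` → no match

C, D, E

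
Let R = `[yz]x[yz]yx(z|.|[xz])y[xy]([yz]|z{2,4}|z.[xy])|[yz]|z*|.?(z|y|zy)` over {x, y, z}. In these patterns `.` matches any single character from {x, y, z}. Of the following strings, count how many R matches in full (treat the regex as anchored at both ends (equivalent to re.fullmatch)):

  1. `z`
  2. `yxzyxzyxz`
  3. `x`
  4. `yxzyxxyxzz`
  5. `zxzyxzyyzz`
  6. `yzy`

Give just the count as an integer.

5

1 → match
2 → match
3 → no match
4 → match
5 → match
6 → match
Total matched: 5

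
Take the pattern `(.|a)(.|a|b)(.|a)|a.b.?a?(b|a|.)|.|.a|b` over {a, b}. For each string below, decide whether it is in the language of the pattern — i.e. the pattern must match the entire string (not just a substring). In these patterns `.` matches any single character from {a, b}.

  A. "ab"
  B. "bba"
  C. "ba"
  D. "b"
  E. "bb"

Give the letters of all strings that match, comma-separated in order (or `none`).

A → no match
B → match
C → match
D → match
E → no match

B, C, D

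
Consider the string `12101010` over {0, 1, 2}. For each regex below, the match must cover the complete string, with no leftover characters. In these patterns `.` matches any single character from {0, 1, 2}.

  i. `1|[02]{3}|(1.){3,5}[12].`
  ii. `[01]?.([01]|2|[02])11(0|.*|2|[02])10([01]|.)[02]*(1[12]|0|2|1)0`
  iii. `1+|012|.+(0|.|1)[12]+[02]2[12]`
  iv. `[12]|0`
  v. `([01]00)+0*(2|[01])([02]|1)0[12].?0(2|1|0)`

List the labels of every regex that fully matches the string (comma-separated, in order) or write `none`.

i → match
ii → no match
iii → no match
iv → no match
v → no match

i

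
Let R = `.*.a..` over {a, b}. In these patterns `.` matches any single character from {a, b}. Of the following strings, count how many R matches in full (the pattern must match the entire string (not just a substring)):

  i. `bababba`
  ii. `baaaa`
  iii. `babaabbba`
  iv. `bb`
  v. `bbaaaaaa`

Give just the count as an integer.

i. `bababba` → no match
ii. `baaaa` → match
iii. `babaabbba` → no match
iv. `bb` → no match
v. `bbaaaaaa` → match
Total matched: 2

2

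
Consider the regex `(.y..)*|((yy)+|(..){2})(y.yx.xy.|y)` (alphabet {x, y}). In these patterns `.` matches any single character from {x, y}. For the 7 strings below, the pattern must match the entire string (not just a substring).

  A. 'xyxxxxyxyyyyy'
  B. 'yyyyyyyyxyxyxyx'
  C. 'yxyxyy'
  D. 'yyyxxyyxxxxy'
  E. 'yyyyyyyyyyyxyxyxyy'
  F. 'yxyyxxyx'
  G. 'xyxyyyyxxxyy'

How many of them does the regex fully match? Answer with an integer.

A → no match
B → no match
C. 'yxyxyy' → no match
D. 'yyyxxyyxxxxy' → no match
E → match
F. 'yxyyxxyx' → no match
G. 'xyxyyyyxxxyy' → match
Total matched: 2

2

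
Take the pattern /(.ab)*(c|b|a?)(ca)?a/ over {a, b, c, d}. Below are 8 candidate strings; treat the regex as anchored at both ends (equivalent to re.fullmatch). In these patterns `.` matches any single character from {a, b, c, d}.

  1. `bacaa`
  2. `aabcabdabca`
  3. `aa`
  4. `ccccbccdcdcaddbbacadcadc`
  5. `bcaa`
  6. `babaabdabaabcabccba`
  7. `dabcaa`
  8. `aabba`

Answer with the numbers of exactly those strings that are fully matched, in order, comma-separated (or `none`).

2, 3, 5, 7, 8

1 → no match
2 → match
3 → match
4 → no match — must end with `a`
5 → match
6 → no match
7 → match
8 → match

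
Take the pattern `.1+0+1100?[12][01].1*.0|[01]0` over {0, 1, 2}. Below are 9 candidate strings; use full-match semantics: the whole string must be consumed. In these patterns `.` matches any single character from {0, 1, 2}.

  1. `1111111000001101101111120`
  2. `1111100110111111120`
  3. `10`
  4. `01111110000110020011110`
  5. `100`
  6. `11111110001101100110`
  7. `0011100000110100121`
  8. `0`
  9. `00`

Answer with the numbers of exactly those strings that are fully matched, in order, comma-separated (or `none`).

1, 2, 3, 4, 9

1 → match
2 → match
3 → match
4 → match
5 → no match
6 → no match
7 → no match — must end with `0`
8 → no match
9 → match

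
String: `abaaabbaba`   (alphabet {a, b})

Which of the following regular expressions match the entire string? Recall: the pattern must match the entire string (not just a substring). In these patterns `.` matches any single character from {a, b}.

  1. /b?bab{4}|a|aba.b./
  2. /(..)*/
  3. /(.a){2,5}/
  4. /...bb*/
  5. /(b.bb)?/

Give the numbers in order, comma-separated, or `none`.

1 → no match
2 → match
3 → no match
4 → no match
5 → no match

2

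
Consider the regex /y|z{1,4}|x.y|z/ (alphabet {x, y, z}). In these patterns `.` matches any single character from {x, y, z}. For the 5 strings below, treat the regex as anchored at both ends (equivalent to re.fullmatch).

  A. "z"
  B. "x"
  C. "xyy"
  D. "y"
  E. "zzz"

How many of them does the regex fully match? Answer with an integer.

A → match
B → no match
C → match
D → match
E → match
Total matched: 4

4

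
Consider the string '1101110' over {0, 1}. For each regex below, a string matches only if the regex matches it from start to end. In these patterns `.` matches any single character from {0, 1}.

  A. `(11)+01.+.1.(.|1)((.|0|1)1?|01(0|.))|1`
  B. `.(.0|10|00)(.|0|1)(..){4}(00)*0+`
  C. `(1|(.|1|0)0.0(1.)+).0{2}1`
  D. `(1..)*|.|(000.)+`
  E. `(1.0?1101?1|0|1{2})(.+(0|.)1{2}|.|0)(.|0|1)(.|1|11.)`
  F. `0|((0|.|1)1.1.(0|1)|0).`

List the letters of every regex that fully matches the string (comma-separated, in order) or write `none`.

E, F

A → no match
B → no match
C → no match — must end with '01'
D → no match
E → match
F → match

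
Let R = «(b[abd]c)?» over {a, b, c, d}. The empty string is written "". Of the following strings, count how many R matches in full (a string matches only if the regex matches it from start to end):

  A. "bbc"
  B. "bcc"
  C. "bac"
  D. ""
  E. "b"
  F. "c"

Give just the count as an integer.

A → match
B → no match
C → match
D → match
E → no match
F → no match
Total matched: 3

3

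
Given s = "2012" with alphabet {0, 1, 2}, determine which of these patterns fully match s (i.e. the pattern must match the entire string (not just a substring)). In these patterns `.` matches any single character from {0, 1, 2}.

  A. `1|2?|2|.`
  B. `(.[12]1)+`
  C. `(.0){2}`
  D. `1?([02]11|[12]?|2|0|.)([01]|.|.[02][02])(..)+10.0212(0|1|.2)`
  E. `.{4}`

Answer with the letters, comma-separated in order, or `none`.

E

A → no match
B → no match — must end with "1"
C → no match — must end with "0"
D → no match
E → match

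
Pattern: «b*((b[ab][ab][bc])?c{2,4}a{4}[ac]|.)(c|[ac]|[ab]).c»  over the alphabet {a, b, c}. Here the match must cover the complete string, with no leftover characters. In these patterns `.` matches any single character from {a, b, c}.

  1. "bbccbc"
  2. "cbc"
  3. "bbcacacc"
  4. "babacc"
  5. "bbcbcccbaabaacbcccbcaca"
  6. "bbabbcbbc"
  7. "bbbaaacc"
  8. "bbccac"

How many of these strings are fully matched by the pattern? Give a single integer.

1 → match
2 → no match
3 → no match
4 → no match
5 → no match — must end with "c"
6 → no match
7 → no match
8 → match
Total matched: 2

2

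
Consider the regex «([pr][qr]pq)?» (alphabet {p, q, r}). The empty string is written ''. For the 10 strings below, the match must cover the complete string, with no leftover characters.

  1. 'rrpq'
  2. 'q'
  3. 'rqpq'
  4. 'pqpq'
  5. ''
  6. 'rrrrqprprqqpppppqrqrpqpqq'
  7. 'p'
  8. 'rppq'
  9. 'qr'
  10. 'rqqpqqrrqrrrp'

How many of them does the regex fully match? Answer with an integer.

1. 'rrpq' → match
2. 'q' → no match
3. 'rqpq' → match
4. 'pqpq' → match
5. '' → match
6 → no match
7. 'p' → no match
8. 'rppq' → no match
9. 'qr' → no match
10 → no match
Total matched: 4

4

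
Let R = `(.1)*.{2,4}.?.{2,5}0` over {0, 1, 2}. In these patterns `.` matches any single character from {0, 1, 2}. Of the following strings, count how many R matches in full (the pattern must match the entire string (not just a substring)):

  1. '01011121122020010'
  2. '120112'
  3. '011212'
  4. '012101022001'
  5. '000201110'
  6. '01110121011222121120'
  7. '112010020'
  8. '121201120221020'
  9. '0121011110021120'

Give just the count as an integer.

5

1 → match
2 → no match — must end with '0'
3 → no match — must end with '0'
4 → no match — must end with '0'
5 → match
6 → match
7 → match
8 → no match
9 → match
Total matched: 5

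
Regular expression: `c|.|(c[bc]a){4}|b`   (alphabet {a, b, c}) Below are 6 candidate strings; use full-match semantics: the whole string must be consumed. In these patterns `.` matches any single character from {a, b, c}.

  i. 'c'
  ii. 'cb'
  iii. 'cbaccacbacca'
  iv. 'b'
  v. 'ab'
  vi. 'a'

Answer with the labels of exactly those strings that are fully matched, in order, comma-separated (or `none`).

i → match
ii → no match
iii → match
iv → match
v → no match
vi → match

i, iii, iv, vi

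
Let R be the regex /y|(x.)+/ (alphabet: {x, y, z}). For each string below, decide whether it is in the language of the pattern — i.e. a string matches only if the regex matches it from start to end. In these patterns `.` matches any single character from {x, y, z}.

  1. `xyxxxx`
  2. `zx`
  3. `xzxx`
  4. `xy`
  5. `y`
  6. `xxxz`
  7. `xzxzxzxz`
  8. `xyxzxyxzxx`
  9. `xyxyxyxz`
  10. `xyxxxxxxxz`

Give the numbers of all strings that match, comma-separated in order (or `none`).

1, 3, 4, 5, 6, 7, 8, 9, 10

1 → match
2 → no match
3 → match
4 → match
5 → match
6 → match
7 → match
8 → match
9 → match
10 → match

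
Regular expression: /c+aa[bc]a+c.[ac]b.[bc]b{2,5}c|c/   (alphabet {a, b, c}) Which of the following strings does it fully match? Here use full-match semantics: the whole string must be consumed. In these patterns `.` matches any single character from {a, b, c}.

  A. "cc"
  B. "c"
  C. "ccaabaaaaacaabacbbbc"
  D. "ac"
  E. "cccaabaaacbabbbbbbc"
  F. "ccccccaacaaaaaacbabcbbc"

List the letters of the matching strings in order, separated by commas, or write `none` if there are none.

B, C, E

A → no match
B → match
C → match
D → no match — must start with "c"
E → match
F → no match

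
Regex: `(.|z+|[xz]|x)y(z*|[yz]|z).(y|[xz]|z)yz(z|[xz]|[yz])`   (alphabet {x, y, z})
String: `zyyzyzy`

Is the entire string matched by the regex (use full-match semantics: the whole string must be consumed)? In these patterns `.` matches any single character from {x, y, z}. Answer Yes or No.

Yes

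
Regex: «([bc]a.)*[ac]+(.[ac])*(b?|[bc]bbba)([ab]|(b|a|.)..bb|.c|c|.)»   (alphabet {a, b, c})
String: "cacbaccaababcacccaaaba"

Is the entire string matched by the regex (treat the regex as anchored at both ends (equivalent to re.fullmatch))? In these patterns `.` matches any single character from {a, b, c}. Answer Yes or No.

Yes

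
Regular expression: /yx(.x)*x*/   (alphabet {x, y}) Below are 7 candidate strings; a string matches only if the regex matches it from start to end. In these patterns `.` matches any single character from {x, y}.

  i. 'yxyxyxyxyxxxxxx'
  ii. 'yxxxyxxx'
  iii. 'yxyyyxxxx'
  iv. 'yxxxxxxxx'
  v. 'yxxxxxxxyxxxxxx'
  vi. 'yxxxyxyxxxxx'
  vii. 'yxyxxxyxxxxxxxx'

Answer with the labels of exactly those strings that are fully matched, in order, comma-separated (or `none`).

i → match
ii → match
iii → no match
iv → match
v → match
vi → match
vii → match

i, ii, iv, v, vi, vii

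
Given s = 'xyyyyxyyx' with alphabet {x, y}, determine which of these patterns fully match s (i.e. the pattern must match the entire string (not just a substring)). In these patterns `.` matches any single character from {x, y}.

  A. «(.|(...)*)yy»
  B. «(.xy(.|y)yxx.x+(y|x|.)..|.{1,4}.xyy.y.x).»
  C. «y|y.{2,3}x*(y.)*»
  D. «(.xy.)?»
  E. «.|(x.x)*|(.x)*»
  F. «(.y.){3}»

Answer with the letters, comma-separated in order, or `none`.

A → no match — must end with 'yy'
B → no match
C → no match — must start with 'y'
D → no match
E → no match
F → match

F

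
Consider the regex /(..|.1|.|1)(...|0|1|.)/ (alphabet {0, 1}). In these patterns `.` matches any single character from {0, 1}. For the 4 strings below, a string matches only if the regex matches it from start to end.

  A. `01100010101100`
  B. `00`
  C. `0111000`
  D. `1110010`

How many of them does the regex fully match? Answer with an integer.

1

A → no match
B → match
C → no match
D → no match
Total matched: 1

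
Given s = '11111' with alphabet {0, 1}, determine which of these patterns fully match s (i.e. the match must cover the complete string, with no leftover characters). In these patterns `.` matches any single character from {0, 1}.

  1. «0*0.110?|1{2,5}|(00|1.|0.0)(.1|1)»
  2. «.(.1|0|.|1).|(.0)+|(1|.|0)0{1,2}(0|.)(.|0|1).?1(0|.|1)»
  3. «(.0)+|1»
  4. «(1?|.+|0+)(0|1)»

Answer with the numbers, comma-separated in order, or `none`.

1 → match
2 → no match
3 → no match
4 → match

1, 4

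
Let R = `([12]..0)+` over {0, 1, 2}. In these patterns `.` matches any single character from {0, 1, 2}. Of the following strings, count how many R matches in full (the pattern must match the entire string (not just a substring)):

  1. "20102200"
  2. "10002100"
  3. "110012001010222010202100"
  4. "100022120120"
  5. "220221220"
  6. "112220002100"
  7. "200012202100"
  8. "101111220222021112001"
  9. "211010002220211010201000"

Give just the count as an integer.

1 → match
2 → match
3 → match
4 → no match
5 → no match
6 → no match
7 → match
8 → no match — must end with "0"
9 → match
Total matched: 5

5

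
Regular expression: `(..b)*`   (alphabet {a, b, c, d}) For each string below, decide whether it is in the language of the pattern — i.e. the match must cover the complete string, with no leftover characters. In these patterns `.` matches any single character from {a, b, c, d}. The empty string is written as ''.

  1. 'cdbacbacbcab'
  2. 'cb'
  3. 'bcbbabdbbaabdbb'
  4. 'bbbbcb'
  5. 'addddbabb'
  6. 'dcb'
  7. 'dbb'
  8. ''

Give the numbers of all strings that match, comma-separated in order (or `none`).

1, 3, 4, 6, 7, 8

1 → match
2 → no match
3 → match
4 → match
5 → no match
6 → match
7 → match
8 → match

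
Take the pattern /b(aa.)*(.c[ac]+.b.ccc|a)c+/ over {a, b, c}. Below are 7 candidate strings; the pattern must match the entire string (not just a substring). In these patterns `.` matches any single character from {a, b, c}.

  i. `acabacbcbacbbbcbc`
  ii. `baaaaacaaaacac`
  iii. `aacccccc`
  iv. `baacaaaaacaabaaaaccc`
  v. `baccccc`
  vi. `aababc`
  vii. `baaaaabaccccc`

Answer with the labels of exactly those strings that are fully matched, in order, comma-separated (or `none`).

iv, v, vii

i → no match — must start with `b`
ii → no match
iii → no match — must start with `b`
iv → match
v → match
vi → no match — must start with `b`
vii → match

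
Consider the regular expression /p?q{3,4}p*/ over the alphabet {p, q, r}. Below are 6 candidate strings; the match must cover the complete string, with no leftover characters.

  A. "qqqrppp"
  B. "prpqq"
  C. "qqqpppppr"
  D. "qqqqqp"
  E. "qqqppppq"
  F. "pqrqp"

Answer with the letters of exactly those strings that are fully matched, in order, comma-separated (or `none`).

none

A. "qqqrppp" → no match
B. "prpqq" → no match
C. "qqqpppppr" → no match
D. "qqqqqp" → no match
E. "qqqppppq" → no match
F. "pqrqp" → no match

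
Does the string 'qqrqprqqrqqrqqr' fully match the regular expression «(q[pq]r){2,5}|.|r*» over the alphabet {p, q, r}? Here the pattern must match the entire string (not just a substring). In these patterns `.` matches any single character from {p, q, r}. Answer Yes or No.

Yes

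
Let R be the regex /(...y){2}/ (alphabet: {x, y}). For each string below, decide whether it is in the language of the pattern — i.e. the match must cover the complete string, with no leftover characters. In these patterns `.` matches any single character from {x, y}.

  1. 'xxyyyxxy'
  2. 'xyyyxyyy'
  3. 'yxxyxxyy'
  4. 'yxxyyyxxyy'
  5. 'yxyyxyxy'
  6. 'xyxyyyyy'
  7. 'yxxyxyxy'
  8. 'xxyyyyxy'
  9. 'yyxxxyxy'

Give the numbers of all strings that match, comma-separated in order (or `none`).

1 → match
2 → match
3 → match
4 → no match
5 → match
6 → match
7 → match
8 → match
9 → no match

1, 2, 3, 5, 6, 7, 8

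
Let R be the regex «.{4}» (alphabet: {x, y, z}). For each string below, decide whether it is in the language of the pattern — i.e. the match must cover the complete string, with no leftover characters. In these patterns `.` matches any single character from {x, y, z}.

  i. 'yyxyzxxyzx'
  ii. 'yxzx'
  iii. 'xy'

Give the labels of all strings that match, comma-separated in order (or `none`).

ii

i → no match
ii → match
iii → no match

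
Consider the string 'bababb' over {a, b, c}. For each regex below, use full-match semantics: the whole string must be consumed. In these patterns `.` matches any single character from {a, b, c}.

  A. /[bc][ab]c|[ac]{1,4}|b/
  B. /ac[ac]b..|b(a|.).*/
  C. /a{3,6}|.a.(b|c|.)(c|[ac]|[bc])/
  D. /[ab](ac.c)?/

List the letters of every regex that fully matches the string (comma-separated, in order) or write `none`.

A → no match
B → match
C → no match
D → no match

B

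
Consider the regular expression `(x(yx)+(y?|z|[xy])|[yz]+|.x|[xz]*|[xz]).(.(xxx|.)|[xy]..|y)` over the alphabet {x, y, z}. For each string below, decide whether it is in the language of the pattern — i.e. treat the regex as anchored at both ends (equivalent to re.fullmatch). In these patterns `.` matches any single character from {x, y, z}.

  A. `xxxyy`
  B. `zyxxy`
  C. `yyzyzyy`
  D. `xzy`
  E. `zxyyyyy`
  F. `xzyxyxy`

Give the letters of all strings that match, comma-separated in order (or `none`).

A, B, C, D

A → match
B → match
C → match
D → match
E → no match
F → no match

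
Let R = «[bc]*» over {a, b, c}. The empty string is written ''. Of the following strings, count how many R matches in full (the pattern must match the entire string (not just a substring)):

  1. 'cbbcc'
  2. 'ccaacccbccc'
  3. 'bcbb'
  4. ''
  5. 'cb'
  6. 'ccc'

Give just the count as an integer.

5

1 → match
2 → no match
3 → match
4 → match
5 → match
6 → match
Total matched: 5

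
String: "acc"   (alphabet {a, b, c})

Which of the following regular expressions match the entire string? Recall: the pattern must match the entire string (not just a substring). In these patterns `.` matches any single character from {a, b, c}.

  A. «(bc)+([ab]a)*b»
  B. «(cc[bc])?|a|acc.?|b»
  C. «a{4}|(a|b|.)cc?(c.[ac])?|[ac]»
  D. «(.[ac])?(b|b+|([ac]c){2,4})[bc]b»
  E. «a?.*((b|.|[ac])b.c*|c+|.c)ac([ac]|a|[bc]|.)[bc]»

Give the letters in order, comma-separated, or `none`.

A → no match — must start with "bc"
B → match
C → match
D → no match — must end with "b"
E → no match

B, C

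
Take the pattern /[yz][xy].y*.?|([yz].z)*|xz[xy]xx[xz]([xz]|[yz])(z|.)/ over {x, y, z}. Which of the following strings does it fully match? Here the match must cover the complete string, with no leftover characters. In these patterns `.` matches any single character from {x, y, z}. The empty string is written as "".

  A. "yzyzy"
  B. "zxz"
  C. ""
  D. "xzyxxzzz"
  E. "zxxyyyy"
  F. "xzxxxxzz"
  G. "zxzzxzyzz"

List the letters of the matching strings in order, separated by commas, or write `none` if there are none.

A → no match
B → match
C → match
D → match
E → match
F → match
G → match

B, C, D, E, F, G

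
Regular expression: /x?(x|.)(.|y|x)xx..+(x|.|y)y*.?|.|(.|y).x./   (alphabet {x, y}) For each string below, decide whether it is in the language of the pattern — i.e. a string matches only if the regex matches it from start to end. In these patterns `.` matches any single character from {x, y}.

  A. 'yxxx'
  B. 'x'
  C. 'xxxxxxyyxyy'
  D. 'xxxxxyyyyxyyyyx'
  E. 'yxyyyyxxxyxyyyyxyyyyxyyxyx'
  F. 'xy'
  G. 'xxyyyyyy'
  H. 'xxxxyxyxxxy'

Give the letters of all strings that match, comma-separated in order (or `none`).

A, B, C, D, H

A → match
B → match
C → match
D → match
E → no match
F → no match
G → no match
H → match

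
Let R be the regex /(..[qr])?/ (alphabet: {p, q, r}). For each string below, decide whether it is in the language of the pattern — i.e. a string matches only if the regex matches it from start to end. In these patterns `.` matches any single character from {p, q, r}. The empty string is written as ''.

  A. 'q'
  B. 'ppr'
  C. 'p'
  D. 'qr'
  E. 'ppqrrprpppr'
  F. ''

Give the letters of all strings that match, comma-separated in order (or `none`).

B, F

A → no match
B → match
C → no match
D → no match
E → no match
F → match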